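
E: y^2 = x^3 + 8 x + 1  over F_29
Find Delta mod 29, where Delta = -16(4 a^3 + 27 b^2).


4 a^3 + 27 b^2 = 4*8^3 + 27*1^2 = 2048 + 27 = 2075
Delta = -16 * (2075) = -33200
Delta mod 29 = 5

Delta = 5 (mod 29)


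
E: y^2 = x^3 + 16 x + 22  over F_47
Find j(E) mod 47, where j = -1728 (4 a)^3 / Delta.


Delta = -16(4 a^3 + 27 b^2) mod 47 = 37
-1728 * (4 a)^3 = -1728 * (4*16)^3 mod 47 = 40
j = 40 * 37^(-1) mod 47 = 43

j = 43 (mod 47)


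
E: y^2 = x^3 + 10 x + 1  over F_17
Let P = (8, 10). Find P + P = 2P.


Doubling: s = (3 x1^2 + a) / (2 y1)
s = (3*8^2 + 10) / (2*10) mod 17 = 5
x3 = s^2 - 2 x1 mod 17 = 5^2 - 2*8 = 9
y3 = s (x1 - x3) - y1 mod 17 = 5 * (8 - 9) - 10 = 2

2P = (9, 2)


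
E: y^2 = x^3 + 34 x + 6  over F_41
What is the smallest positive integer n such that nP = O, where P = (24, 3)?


Compute successive multiples of P until we hit O:
  1P = (24, 3)
  2P = (1, 0)
  3P = (24, 38)
  4P = O

ord(P) = 4


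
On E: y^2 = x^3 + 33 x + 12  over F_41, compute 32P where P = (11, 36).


k = 32 = 100000_2 (binary, LSB first: 000001)
Double-and-add from P = (11, 36):
  bit 0 = 0: acc unchanged = O
  bit 1 = 0: acc unchanged = O
  bit 2 = 0: acc unchanged = O
  bit 3 = 0: acc unchanged = O
  bit 4 = 0: acc unchanged = O
  bit 5 = 1: acc = O + (27, 39) = (27, 39)

32P = (27, 39)


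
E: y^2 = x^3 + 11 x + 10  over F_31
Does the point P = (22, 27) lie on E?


Check whether y^2 = x^3 + 11 x + 10 (mod 31) for (x, y) = (22, 27).
LHS: y^2 = 27^2 mod 31 = 16
RHS: x^3 + 11 x + 10 = 22^3 + 11*22 + 10 mod 31 = 19
LHS != RHS

No, not on the curve


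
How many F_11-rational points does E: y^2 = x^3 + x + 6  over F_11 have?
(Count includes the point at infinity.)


For each x in F_11, count y with y^2 = x^3 + 1 x + 6 mod 11:
  x = 2: RHS = 5, y in [4, 7]  -> 2 point(s)
  x = 3: RHS = 3, y in [5, 6]  -> 2 point(s)
  x = 5: RHS = 4, y in [2, 9]  -> 2 point(s)
  x = 7: RHS = 4, y in [2, 9]  -> 2 point(s)
  x = 8: RHS = 9, y in [3, 8]  -> 2 point(s)
  x = 10: RHS = 4, y in [2, 9]  -> 2 point(s)
Affine points: 12. Add the point at infinity: total = 13.

#E(F_11) = 13


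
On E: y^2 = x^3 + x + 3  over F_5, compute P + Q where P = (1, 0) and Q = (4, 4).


P != Q, so use the chord formula.
s = (y2 - y1) / (x2 - x1) = (4) / (3) mod 5 = 3
x3 = s^2 - x1 - x2 mod 5 = 3^2 - 1 - 4 = 4
y3 = s (x1 - x3) - y1 mod 5 = 3 * (1 - 4) - 0 = 1

P + Q = (4, 1)


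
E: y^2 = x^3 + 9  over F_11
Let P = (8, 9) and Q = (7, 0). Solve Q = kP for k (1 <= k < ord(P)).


Enumerate multiples of P until we hit Q = (7, 0):
  1P = (8, 9)
  2P = (0, 3)
  3P = (7, 0)
Match found at i = 3.

k = 3


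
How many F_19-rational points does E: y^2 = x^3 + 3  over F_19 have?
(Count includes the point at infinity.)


For each x in F_19, count y with y^2 = x^3 + 0 x + 3 mod 19:
  x = 1: RHS = 4, y in [2, 17]  -> 2 point(s)
  x = 2: RHS = 11, y in [7, 12]  -> 2 point(s)
  x = 3: RHS = 11, y in [7, 12]  -> 2 point(s)
  x = 7: RHS = 4, y in [2, 17]  -> 2 point(s)
  x = 11: RHS = 4, y in [2, 17]  -> 2 point(s)
  x = 14: RHS = 11, y in [7, 12]  -> 2 point(s)
Affine points: 12. Add the point at infinity: total = 13.

#E(F_19) = 13


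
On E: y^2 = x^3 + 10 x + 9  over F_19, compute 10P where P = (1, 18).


k = 10 = 1010_2 (binary, LSB first: 0101)
Double-and-add from P = (1, 18):
  bit 0 = 0: acc unchanged = O
  bit 1 = 1: acc = O + (7, 2) = (7, 2)
  bit 2 = 0: acc unchanged = (7, 2)
  bit 3 = 1: acc = (7, 2) + (3, 16) = (7, 17)

10P = (7, 17)


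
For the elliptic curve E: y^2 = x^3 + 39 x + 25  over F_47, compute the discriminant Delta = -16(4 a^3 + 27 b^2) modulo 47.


4 a^3 + 27 b^2 = 4*39^3 + 27*25^2 = 237276 + 16875 = 254151
Delta = -16 * (254151) = -4066416
Delta mod 47 = 24

Delta = 24 (mod 47)


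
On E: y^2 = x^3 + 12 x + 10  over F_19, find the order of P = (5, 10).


Compute successive multiples of P until we hit O:
  1P = (5, 10)
  2P = (16, 2)
  3P = (18, 15)
  4P = (12, 18)
  5P = (13, 8)
  6P = (7, 0)
  7P = (13, 11)
  8P = (12, 1)
  ... (continuing to 12P)
  12P = O

ord(P) = 12


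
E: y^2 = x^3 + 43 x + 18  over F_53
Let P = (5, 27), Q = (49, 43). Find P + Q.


P != Q, so use the chord formula.
s = (y2 - y1) / (x2 - x1) = (16) / (44) mod 53 = 10
x3 = s^2 - x1 - x2 mod 53 = 10^2 - 5 - 49 = 46
y3 = s (x1 - x3) - y1 mod 53 = 10 * (5 - 46) - 27 = 40

P + Q = (46, 40)


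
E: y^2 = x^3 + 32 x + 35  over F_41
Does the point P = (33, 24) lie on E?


Check whether y^2 = x^3 + 32 x + 35 (mod 41) for (x, y) = (33, 24).
LHS: y^2 = 24^2 mod 41 = 2
RHS: x^3 + 32 x + 35 = 33^3 + 32*33 + 35 mod 41 = 5
LHS != RHS

No, not on the curve


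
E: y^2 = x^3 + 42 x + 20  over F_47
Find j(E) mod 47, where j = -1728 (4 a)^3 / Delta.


Delta = -16(4 a^3 + 27 b^2) mod 47 = 29
-1728 * (4 a)^3 = -1728 * (4*42)^3 mod 47 = 31
j = 31 * 29^(-1) mod 47 = 27

j = 27 (mod 47)


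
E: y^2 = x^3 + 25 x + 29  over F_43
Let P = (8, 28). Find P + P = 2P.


Doubling: s = (3 x1^2 + a) / (2 y1)
s = (3*8^2 + 25) / (2*28) mod 43 = 20
x3 = s^2 - 2 x1 mod 43 = 20^2 - 2*8 = 40
y3 = s (x1 - x3) - y1 mod 43 = 20 * (8 - 40) - 28 = 20

2P = (40, 20)


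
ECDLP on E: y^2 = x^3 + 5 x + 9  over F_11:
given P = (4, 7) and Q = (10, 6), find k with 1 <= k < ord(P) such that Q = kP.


Enumerate multiples of P until we hit Q = (10, 6):
  1P = (4, 7)
  2P = (1, 2)
  3P = (10, 5)
  4P = (2, 7)
  5P = (5, 4)
  6P = (0, 3)
  7P = (8, 0)
  8P = (0, 8)
  9P = (5, 7)
  10P = (2, 4)
  11P = (10, 6)
Match found at i = 11.

k = 11


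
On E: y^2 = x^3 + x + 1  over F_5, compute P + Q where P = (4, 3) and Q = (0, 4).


P != Q, so use the chord formula.
s = (y2 - y1) / (x2 - x1) = (1) / (1) mod 5 = 1
x3 = s^2 - x1 - x2 mod 5 = 1^2 - 4 - 0 = 2
y3 = s (x1 - x3) - y1 mod 5 = 1 * (4 - 2) - 3 = 4

P + Q = (2, 4)


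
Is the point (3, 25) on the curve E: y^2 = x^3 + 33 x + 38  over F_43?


Check whether y^2 = x^3 + 33 x + 38 (mod 43) for (x, y) = (3, 25).
LHS: y^2 = 25^2 mod 43 = 23
RHS: x^3 + 33 x + 38 = 3^3 + 33*3 + 38 mod 43 = 35
LHS != RHS

No, not on the curve


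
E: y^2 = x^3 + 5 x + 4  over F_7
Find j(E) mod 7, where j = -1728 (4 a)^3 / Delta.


Delta = -16(4 a^3 + 27 b^2) mod 7 = 5
-1728 * (4 a)^3 = -1728 * (4*5)^3 mod 7 = 6
j = 6 * 5^(-1) mod 7 = 4

j = 4 (mod 7)


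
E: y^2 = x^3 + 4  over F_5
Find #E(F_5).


For each x in F_5, count y with y^2 = x^3 + 0 x + 4 mod 5:
  x = 0: RHS = 4, y in [2, 3]  -> 2 point(s)
  x = 1: RHS = 0, y in [0]  -> 1 point(s)
  x = 3: RHS = 1, y in [1, 4]  -> 2 point(s)
Affine points: 5. Add the point at infinity: total = 6.

#E(F_5) = 6


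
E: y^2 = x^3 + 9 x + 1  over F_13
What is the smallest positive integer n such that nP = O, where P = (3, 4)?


Compute successive multiples of P until we hit O:
  1P = (3, 4)
  2P = (11, 12)
  3P = (0, 12)
  4P = (7, 11)
  5P = (2, 1)
  6P = (4, 6)
  7P = (10, 8)
  8P = (12, 2)
  ... (continuing to 18P)
  18P = O

ord(P) = 18


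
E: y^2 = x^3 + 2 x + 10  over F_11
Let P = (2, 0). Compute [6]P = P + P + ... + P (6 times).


k = 6 = 110_2 (binary, LSB first: 011)
Double-and-add from P = (2, 0):
  bit 0 = 0: acc unchanged = O
  bit 1 = 1: acc = O + O = O
  bit 2 = 1: acc = O + O = O

6P = O


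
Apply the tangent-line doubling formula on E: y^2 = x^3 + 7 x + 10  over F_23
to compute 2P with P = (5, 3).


Doubling: s = (3 x1^2 + a) / (2 y1)
s = (3*5^2 + 7) / (2*3) mod 23 = 6
x3 = s^2 - 2 x1 mod 23 = 6^2 - 2*5 = 3
y3 = s (x1 - x3) - y1 mod 23 = 6 * (5 - 3) - 3 = 9

2P = (3, 9)


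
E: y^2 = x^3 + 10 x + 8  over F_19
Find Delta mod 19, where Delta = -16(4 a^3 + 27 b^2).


4 a^3 + 27 b^2 = 4*10^3 + 27*8^2 = 4000 + 1728 = 5728
Delta = -16 * (5728) = -91648
Delta mod 19 = 8

Delta = 8 (mod 19)


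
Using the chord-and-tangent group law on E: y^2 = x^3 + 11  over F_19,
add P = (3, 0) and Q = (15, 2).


P != Q, so use the chord formula.
s = (y2 - y1) / (x2 - x1) = (2) / (12) mod 19 = 16
x3 = s^2 - x1 - x2 mod 19 = 16^2 - 3 - 15 = 10
y3 = s (x1 - x3) - y1 mod 19 = 16 * (3 - 10) - 0 = 2

P + Q = (10, 2)


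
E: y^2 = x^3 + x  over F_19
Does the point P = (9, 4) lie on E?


Check whether y^2 = x^3 + 1 x + 0 (mod 19) for (x, y) = (9, 4).
LHS: y^2 = 4^2 mod 19 = 16
RHS: x^3 + 1 x + 0 = 9^3 + 1*9 + 0 mod 19 = 16
LHS = RHS

Yes, on the curve


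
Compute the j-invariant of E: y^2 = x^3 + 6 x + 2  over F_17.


Delta = -16(4 a^3 + 27 b^2) mod 17 = 3
-1728 * (4 a)^3 = -1728 * (4*6)^3 mod 17 = 1
j = 1 * 3^(-1) mod 17 = 6

j = 6 (mod 17)


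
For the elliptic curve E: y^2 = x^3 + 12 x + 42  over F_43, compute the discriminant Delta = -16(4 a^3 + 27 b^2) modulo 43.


4 a^3 + 27 b^2 = 4*12^3 + 27*42^2 = 6912 + 47628 = 54540
Delta = -16 * (54540) = -872640
Delta mod 43 = 2

Delta = 2 (mod 43)


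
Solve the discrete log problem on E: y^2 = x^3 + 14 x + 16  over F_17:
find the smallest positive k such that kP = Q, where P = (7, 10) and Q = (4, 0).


Enumerate multiples of P until we hit Q = (4, 0):
  1P = (7, 10)
  2P = (12, 5)
  3P = (16, 16)
  4P = (2, 16)
  5P = (4, 0)
Match found at i = 5.

k = 5


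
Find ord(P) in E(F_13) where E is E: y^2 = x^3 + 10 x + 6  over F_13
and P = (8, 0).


Compute successive multiples of P until we hit O:
  1P = (8, 0)
  2P = O

ord(P) = 2


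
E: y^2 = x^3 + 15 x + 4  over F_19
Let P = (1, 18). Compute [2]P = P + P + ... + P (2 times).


k = 2 = 10_2 (binary, LSB first: 01)
Double-and-add from P = (1, 18):
  bit 0 = 0: acc unchanged = O
  bit 1 = 1: acc = O + (3, 0) = (3, 0)

2P = (3, 0)


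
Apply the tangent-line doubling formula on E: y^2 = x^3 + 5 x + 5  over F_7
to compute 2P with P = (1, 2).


Doubling: s = (3 x1^2 + a) / (2 y1)
s = (3*1^2 + 5) / (2*2) mod 7 = 2
x3 = s^2 - 2 x1 mod 7 = 2^2 - 2*1 = 2
y3 = s (x1 - x3) - y1 mod 7 = 2 * (1 - 2) - 2 = 3

2P = (2, 3)


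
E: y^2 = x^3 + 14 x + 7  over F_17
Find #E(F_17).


For each x in F_17, count y with y^2 = x^3 + 14 x + 7 mod 17:
  x = 2: RHS = 9, y in [3, 14]  -> 2 point(s)
  x = 3: RHS = 8, y in [5, 12]  -> 2 point(s)
  x = 4: RHS = 8, y in [5, 12]  -> 2 point(s)
  x = 5: RHS = 15, y in [7, 10]  -> 2 point(s)
  x = 6: RHS = 1, y in [1, 16]  -> 2 point(s)
  x = 8: RHS = 2, y in [6, 11]  -> 2 point(s)
  x = 10: RHS = 8, y in [5, 12]  -> 2 point(s)
  x = 11: RHS = 13, y in [8, 9]  -> 2 point(s)
  x = 12: RHS = 16, y in [4, 13]  -> 2 point(s)
  x = 16: RHS = 9, y in [3, 14]  -> 2 point(s)
Affine points: 20. Add the point at infinity: total = 21.

#E(F_17) = 21


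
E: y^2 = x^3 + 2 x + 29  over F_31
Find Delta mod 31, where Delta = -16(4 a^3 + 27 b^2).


4 a^3 + 27 b^2 = 4*2^3 + 27*29^2 = 32 + 22707 = 22739
Delta = -16 * (22739) = -363824
Delta mod 31 = 23

Delta = 23 (mod 31)


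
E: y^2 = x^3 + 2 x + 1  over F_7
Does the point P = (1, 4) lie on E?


Check whether y^2 = x^3 + 2 x + 1 (mod 7) for (x, y) = (1, 4).
LHS: y^2 = 4^2 mod 7 = 2
RHS: x^3 + 2 x + 1 = 1^3 + 2*1 + 1 mod 7 = 4
LHS != RHS

No, not on the curve


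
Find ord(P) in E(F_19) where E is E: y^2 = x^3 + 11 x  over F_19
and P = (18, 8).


Compute successive multiples of P until we hit O:
  1P = (18, 8)
  2P = (9, 7)
  3P = (15, 5)
  4P = (6, 4)
  5P = (12, 13)
  6P = (5, 16)
  7P = (2, 7)
  8P = (16, 4)
  ... (continuing to 20P)
  20P = O

ord(P) = 20


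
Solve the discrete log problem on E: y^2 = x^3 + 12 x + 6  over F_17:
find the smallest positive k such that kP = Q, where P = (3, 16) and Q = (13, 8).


Enumerate multiples of P until we hit Q = (13, 8):
  1P = (3, 16)
  2P = (13, 9)
  3P = (2, 2)
  4P = (4, 4)
  5P = (1, 11)
  6P = (15, 5)
  7P = (12, 5)
  8P = (10, 2)
  9P = (8, 11)
  10P = (7, 5)
  11P = (5, 15)
  12P = (5, 2)
  13P = (7, 12)
  14P = (8, 6)
  15P = (10, 15)
  16P = (12, 12)
  17P = (15, 12)
  18P = (1, 6)
  19P = (4, 13)
  20P = (2, 15)
  21P = (13, 8)
Match found at i = 21.

k = 21


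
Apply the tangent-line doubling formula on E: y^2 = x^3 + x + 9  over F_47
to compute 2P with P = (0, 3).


Doubling: s = (3 x1^2 + a) / (2 y1)
s = (3*0^2 + 1) / (2*3) mod 47 = 8
x3 = s^2 - 2 x1 mod 47 = 8^2 - 2*0 = 17
y3 = s (x1 - x3) - y1 mod 47 = 8 * (0 - 17) - 3 = 2

2P = (17, 2)


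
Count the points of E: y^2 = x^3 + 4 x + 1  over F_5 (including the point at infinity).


For each x in F_5, count y with y^2 = x^3 + 4 x + 1 mod 5:
  x = 0: RHS = 1, y in [1, 4]  -> 2 point(s)
  x = 1: RHS = 1, y in [1, 4]  -> 2 point(s)
  x = 3: RHS = 0, y in [0]  -> 1 point(s)
  x = 4: RHS = 1, y in [1, 4]  -> 2 point(s)
Affine points: 7. Add the point at infinity: total = 8.

#E(F_5) = 8


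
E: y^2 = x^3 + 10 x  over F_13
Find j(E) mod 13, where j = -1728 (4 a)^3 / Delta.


Delta = -16(4 a^3 + 27 b^2) mod 13 = 12
-1728 * (4 a)^3 = -1728 * (4*10)^3 mod 13 = 1
j = 1 * 12^(-1) mod 13 = 12

j = 12 (mod 13)


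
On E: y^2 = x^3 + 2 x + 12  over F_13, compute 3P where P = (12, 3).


k = 3 = 11_2 (binary, LSB first: 11)
Double-and-add from P = (12, 3):
  bit 0 = 1: acc = O + (12, 3) = (12, 3)
  bit 1 = 1: acc = (12, 3) + (11, 0) = (12, 10)

3P = (12, 10)


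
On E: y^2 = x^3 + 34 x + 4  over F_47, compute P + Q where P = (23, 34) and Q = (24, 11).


P != Q, so use the chord formula.
s = (y2 - y1) / (x2 - x1) = (24) / (1) mod 47 = 24
x3 = s^2 - x1 - x2 mod 47 = 24^2 - 23 - 24 = 12
y3 = s (x1 - x3) - y1 mod 47 = 24 * (23 - 12) - 34 = 42

P + Q = (12, 42)


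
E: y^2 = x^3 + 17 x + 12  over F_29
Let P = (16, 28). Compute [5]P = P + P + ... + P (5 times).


k = 5 = 101_2 (binary, LSB first: 101)
Double-and-add from P = (16, 28):
  bit 0 = 1: acc = O + (16, 28) = (16, 28)
  bit 1 = 0: acc unchanged = (16, 28)
  bit 2 = 1: acc = (16, 28) + (4, 17) = (4, 12)

5P = (4, 12)


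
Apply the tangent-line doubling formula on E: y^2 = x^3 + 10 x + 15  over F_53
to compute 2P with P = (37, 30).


Doubling: s = (3 x1^2 + a) / (2 y1)
s = (3*37^2 + 10) / (2*30) mod 53 = 43
x3 = s^2 - 2 x1 mod 53 = 43^2 - 2*37 = 26
y3 = s (x1 - x3) - y1 mod 53 = 43 * (37 - 26) - 30 = 19

2P = (26, 19)


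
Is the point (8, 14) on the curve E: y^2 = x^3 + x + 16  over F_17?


Check whether y^2 = x^3 + 1 x + 16 (mod 17) for (x, y) = (8, 14).
LHS: y^2 = 14^2 mod 17 = 9
RHS: x^3 + 1 x + 16 = 8^3 + 1*8 + 16 mod 17 = 9
LHS = RHS

Yes, on the curve


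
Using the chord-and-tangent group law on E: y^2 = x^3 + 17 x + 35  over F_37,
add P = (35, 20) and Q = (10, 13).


P != Q, so use the chord formula.
s = (y2 - y1) / (x2 - x1) = (30) / (12) mod 37 = 21
x3 = s^2 - x1 - x2 mod 37 = 21^2 - 35 - 10 = 26
y3 = s (x1 - x3) - y1 mod 37 = 21 * (35 - 26) - 20 = 21

P + Q = (26, 21)


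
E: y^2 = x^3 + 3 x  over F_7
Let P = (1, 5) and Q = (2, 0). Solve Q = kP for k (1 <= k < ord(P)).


Enumerate multiples of P until we hit Q = (2, 0):
  1P = (1, 5)
  2P = (2, 0)
Match found at i = 2.

k = 2


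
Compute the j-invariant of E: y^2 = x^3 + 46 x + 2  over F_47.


Delta = -16(4 a^3 + 27 b^2) mod 47 = 28
-1728 * (4 a)^3 = -1728 * (4*46)^3 mod 47 = 1
j = 1 * 28^(-1) mod 47 = 42

j = 42 (mod 47)


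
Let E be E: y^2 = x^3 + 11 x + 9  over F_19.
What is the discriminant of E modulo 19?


4 a^3 + 27 b^2 = 4*11^3 + 27*9^2 = 5324 + 2187 = 7511
Delta = -16 * (7511) = -120176
Delta mod 19 = 18

Delta = 18 (mod 19)


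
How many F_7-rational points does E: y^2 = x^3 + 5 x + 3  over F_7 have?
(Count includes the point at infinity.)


For each x in F_7, count y with y^2 = x^3 + 5 x + 3 mod 7:
  x = 1: RHS = 2, y in [3, 4]  -> 2 point(s)
  x = 2: RHS = 0, y in [0]  -> 1 point(s)
  x = 6: RHS = 4, y in [2, 5]  -> 2 point(s)
Affine points: 5. Add the point at infinity: total = 6.

#E(F_7) = 6


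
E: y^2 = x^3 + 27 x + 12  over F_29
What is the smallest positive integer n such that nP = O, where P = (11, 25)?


Compute successive multiples of P until we hit O:
  1P = (11, 25)
  2P = (11, 4)
  3P = O

ord(P) = 3


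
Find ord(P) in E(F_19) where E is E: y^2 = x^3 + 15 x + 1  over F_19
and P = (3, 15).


Compute successive multiples of P until we hit O:
  1P = (3, 15)
  2P = (18, 2)
  3P = (5, 7)
  4P = (8, 5)
  5P = (12, 3)
  6P = (10, 7)
  7P = (17, 1)
  8P = (0, 1)
  ... (continuing to 25P)
  25P = O

ord(P) = 25


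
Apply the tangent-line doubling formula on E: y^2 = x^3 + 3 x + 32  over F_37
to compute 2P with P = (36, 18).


Doubling: s = (3 x1^2 + a) / (2 y1)
s = (3*36^2 + 3) / (2*18) mod 37 = 31
x3 = s^2 - 2 x1 mod 37 = 31^2 - 2*36 = 1
y3 = s (x1 - x3) - y1 mod 37 = 31 * (36 - 1) - 18 = 31

2P = (1, 31)


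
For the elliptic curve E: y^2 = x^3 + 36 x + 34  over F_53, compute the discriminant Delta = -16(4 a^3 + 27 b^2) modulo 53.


4 a^3 + 27 b^2 = 4*36^3 + 27*34^2 = 186624 + 31212 = 217836
Delta = -16 * (217836) = -3485376
Delta mod 53 = 10

Delta = 10 (mod 53)


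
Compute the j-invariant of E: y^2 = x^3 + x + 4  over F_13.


Delta = -16(4 a^3 + 27 b^2) mod 13 = 5
-1728 * (4 a)^3 = -1728 * (4*1)^3 mod 13 = 12
j = 12 * 5^(-1) mod 13 = 5

j = 5 (mod 13)


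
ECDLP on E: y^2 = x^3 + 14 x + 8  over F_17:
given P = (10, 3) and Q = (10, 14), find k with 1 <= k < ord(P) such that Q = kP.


Enumerate multiples of P until we hit Q = (10, 14):
  1P = (10, 3)
  2P = (12, 0)
  3P = (10, 14)
Match found at i = 3.

k = 3


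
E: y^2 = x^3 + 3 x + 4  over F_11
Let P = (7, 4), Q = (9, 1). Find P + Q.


P != Q, so use the chord formula.
s = (y2 - y1) / (x2 - x1) = (8) / (2) mod 11 = 4
x3 = s^2 - x1 - x2 mod 11 = 4^2 - 7 - 9 = 0
y3 = s (x1 - x3) - y1 mod 11 = 4 * (7 - 0) - 4 = 2

P + Q = (0, 2)


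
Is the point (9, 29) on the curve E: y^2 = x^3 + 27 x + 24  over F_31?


Check whether y^2 = x^3 + 27 x + 24 (mod 31) for (x, y) = (9, 29).
LHS: y^2 = 29^2 mod 31 = 4
RHS: x^3 + 27 x + 24 = 9^3 + 27*9 + 24 mod 31 = 4
LHS = RHS

Yes, on the curve


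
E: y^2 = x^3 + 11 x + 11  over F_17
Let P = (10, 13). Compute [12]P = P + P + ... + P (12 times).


k = 12 = 1100_2 (binary, LSB first: 0011)
Double-and-add from P = (10, 13):
  bit 0 = 0: acc unchanged = O
  bit 1 = 0: acc unchanged = O
  bit 2 = 1: acc = O + (6, 2) = (6, 2)
  bit 3 = 1: acc = (6, 2) + (5, 15) = (5, 2)

12P = (5, 2)


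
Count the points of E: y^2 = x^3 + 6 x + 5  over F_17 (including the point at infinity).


For each x in F_17, count y with y^2 = x^3 + 6 x + 5 mod 17:
  x = 2: RHS = 8, y in [5, 12]  -> 2 point(s)
  x = 3: RHS = 16, y in [4, 13]  -> 2 point(s)
  x = 4: RHS = 8, y in [5, 12]  -> 2 point(s)
  x = 6: RHS = 2, y in [6, 11]  -> 2 point(s)
  x = 7: RHS = 16, y in [4, 13]  -> 2 point(s)
  x = 8: RHS = 4, y in [2, 15]  -> 2 point(s)
  x = 11: RHS = 8, y in [5, 12]  -> 2 point(s)
  x = 13: RHS = 2, y in [6, 11]  -> 2 point(s)
  x = 15: RHS = 2, y in [6, 11]  -> 2 point(s)
  x = 16: RHS = 15, y in [7, 10]  -> 2 point(s)
Affine points: 20. Add the point at infinity: total = 21.

#E(F_17) = 21


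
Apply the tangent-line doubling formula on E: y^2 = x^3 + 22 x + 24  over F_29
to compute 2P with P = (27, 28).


Doubling: s = (3 x1^2 + a) / (2 y1)
s = (3*27^2 + 22) / (2*28) mod 29 = 12
x3 = s^2 - 2 x1 mod 29 = 12^2 - 2*27 = 3
y3 = s (x1 - x3) - y1 mod 29 = 12 * (27 - 3) - 28 = 28

2P = (3, 28)


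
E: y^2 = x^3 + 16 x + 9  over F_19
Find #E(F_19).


For each x in F_19, count y with y^2 = x^3 + 16 x + 9 mod 19:
  x = 0: RHS = 9, y in [3, 16]  -> 2 point(s)
  x = 1: RHS = 7, y in [8, 11]  -> 2 point(s)
  x = 2: RHS = 11, y in [7, 12]  -> 2 point(s)
  x = 4: RHS = 4, y in [2, 17]  -> 2 point(s)
  x = 5: RHS = 5, y in [9, 10]  -> 2 point(s)
  x = 6: RHS = 17, y in [6, 13]  -> 2 point(s)
  x = 13: RHS = 1, y in [1, 18]  -> 2 point(s)
  x = 17: RHS = 7, y in [8, 11]  -> 2 point(s)
  x = 18: RHS = 11, y in [7, 12]  -> 2 point(s)
Affine points: 18. Add the point at infinity: total = 19.

#E(F_19) = 19


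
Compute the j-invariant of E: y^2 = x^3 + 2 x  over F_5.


Delta = -16(4 a^3 + 27 b^2) mod 5 = 3
-1728 * (4 a)^3 = -1728 * (4*2)^3 mod 5 = 4
j = 4 * 3^(-1) mod 5 = 3

j = 3 (mod 5)


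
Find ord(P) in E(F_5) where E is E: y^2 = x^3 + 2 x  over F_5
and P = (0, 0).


Compute successive multiples of P until we hit O:
  1P = (0, 0)
  2P = O

ord(P) = 2


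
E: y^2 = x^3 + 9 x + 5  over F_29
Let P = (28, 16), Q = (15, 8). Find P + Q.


P != Q, so use the chord formula.
s = (y2 - y1) / (x2 - x1) = (21) / (16) mod 29 = 14
x3 = s^2 - x1 - x2 mod 29 = 14^2 - 28 - 15 = 8
y3 = s (x1 - x3) - y1 mod 29 = 14 * (28 - 8) - 16 = 3

P + Q = (8, 3)


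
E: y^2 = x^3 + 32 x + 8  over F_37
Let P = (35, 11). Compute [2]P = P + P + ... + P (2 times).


k = 2 = 10_2 (binary, LSB first: 01)
Double-and-add from P = (35, 11):
  bit 0 = 0: acc unchanged = O
  bit 1 = 1: acc = O + (8, 6) = (8, 6)

2P = (8, 6)


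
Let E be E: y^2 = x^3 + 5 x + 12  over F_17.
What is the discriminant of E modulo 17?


4 a^3 + 27 b^2 = 4*5^3 + 27*12^2 = 500 + 3888 = 4388
Delta = -16 * (4388) = -70208
Delta mod 17 = 2

Delta = 2 (mod 17)


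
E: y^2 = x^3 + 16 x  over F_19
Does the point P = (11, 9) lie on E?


Check whether y^2 = x^3 + 16 x + 0 (mod 19) for (x, y) = (11, 9).
LHS: y^2 = 9^2 mod 19 = 5
RHS: x^3 + 16 x + 0 = 11^3 + 16*11 + 0 mod 19 = 6
LHS != RHS

No, not on the curve


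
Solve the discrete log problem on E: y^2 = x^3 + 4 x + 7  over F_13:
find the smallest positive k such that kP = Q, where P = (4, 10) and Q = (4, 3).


Enumerate multiples of P until we hit Q = (4, 3):
  1P = (4, 10)
  2P = (5, 3)
  3P = (1, 8)
  4P = (7, 1)
  5P = (11, 11)
  6P = (2, 7)
  7P = (6, 0)
  8P = (2, 6)
  9P = (11, 2)
  10P = (7, 12)
  11P = (1, 5)
  12P = (5, 10)
  13P = (4, 3)
Match found at i = 13.

k = 13


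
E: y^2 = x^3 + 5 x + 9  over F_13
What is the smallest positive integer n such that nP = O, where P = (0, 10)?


Compute successive multiples of P until we hit O:
  1P = (0, 10)
  2P = (9, 4)
  3P = (3, 5)
  4P = (7, 6)
  5P = (5, 4)
  6P = (11, 11)
  7P = (12, 9)
  8P = (2, 1)
  ... (continuing to 17P)
  17P = O

ord(P) = 17


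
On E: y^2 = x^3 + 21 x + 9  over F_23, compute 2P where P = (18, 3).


Doubling: s = (3 x1^2 + a) / (2 y1)
s = (3*18^2 + 21) / (2*3) mod 23 = 16
x3 = s^2 - 2 x1 mod 23 = 16^2 - 2*18 = 13
y3 = s (x1 - x3) - y1 mod 23 = 16 * (18 - 13) - 3 = 8

2P = (13, 8)


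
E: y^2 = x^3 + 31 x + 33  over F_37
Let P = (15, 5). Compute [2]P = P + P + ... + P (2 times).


k = 2 = 10_2 (binary, LSB first: 01)
Double-and-add from P = (15, 5):
  bit 0 = 0: acc unchanged = O
  bit 1 = 1: acc = O + (23, 0) = (23, 0)

2P = (23, 0)


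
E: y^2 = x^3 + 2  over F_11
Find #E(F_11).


For each x in F_11, count y with y^2 = x^3 + 0 x + 2 mod 11:
  x = 1: RHS = 3, y in [5, 6]  -> 2 point(s)
  x = 4: RHS = 0, y in [0]  -> 1 point(s)
  x = 6: RHS = 9, y in [3, 8]  -> 2 point(s)
  x = 7: RHS = 4, y in [2, 9]  -> 2 point(s)
  x = 9: RHS = 5, y in [4, 7]  -> 2 point(s)
  x = 10: RHS = 1, y in [1, 10]  -> 2 point(s)
Affine points: 11. Add the point at infinity: total = 12.

#E(F_11) = 12


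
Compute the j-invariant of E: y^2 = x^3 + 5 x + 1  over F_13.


Delta = -16(4 a^3 + 27 b^2) mod 13 = 5
-1728 * (4 a)^3 = -1728 * (4*5)^3 mod 13 = 5
j = 5 * 5^(-1) mod 13 = 1

j = 1 (mod 13)


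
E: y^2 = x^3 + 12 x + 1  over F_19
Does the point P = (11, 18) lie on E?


Check whether y^2 = x^3 + 12 x + 1 (mod 19) for (x, y) = (11, 18).
LHS: y^2 = 18^2 mod 19 = 1
RHS: x^3 + 12 x + 1 = 11^3 + 12*11 + 1 mod 19 = 1
LHS = RHS

Yes, on the curve


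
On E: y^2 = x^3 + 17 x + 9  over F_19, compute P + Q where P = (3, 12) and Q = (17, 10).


P != Q, so use the chord formula.
s = (y2 - y1) / (x2 - x1) = (17) / (14) mod 19 = 8
x3 = s^2 - x1 - x2 mod 19 = 8^2 - 3 - 17 = 6
y3 = s (x1 - x3) - y1 mod 19 = 8 * (3 - 6) - 12 = 2

P + Q = (6, 2)


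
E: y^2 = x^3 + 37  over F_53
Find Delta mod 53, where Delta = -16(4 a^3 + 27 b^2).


4 a^3 + 27 b^2 = 4*0^3 + 27*37^2 = 0 + 36963 = 36963
Delta = -16 * (36963) = -591408
Delta mod 53 = 19

Delta = 19 (mod 53)


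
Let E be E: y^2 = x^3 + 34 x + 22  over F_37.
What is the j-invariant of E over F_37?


Delta = -16(4 a^3 + 27 b^2) mod 37 = 25
-1728 * (4 a)^3 = -1728 * (4*34)^3 mod 37 = 10
j = 10 * 25^(-1) mod 37 = 30

j = 30 (mod 37)


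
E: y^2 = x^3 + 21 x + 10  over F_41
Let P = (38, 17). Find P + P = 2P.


Doubling: s = (3 x1^2 + a) / (2 y1)
s = (3*38^2 + 21) / (2*17) mod 41 = 40
x3 = s^2 - 2 x1 mod 41 = 40^2 - 2*38 = 7
y3 = s (x1 - x3) - y1 mod 41 = 40 * (38 - 7) - 17 = 34

2P = (7, 34)


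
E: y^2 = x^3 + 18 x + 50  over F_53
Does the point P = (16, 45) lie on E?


Check whether y^2 = x^3 + 18 x + 50 (mod 53) for (x, y) = (16, 45).
LHS: y^2 = 45^2 mod 53 = 11
RHS: x^3 + 18 x + 50 = 16^3 + 18*16 + 50 mod 53 = 35
LHS != RHS

No, not on the curve


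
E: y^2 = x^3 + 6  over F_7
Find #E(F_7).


For each x in F_7, count y with y^2 = x^3 + 0 x + 6 mod 7:
  x = 1: RHS = 0, y in [0]  -> 1 point(s)
  x = 2: RHS = 0, y in [0]  -> 1 point(s)
  x = 4: RHS = 0, y in [0]  -> 1 point(s)
Affine points: 3. Add the point at infinity: total = 4.

#E(F_7) = 4


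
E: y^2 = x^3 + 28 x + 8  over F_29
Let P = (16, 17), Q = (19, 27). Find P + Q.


P != Q, so use the chord formula.
s = (y2 - y1) / (x2 - x1) = (10) / (3) mod 29 = 13
x3 = s^2 - x1 - x2 mod 29 = 13^2 - 16 - 19 = 18
y3 = s (x1 - x3) - y1 mod 29 = 13 * (16 - 18) - 17 = 15

P + Q = (18, 15)


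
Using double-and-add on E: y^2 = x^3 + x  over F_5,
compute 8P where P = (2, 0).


k = 8 = 1000_2 (binary, LSB first: 0001)
Double-and-add from P = (2, 0):
  bit 0 = 0: acc unchanged = O
  bit 1 = 0: acc unchanged = O
  bit 2 = 0: acc unchanged = O
  bit 3 = 1: acc = O + O = O

8P = O


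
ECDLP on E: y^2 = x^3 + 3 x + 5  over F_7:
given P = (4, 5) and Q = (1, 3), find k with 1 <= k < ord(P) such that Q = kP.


Enumerate multiples of P until we hit Q = (1, 3):
  1P = (4, 5)
  2P = (1, 4)
  3P = (6, 6)
  4P = (6, 1)
  5P = (1, 3)
Match found at i = 5.

k = 5


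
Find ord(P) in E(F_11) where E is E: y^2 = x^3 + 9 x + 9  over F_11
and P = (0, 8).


Compute successive multiples of P until we hit O:
  1P = (0, 8)
  2P = (5, 5)
  3P = (9, 4)
  4P = (6, 2)
  5P = (6, 9)
  6P = (9, 7)
  7P = (5, 6)
  8P = (0, 3)
  ... (continuing to 9P)
  9P = O

ord(P) = 9


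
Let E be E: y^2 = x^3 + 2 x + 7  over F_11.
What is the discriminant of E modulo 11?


4 a^3 + 27 b^2 = 4*2^3 + 27*7^2 = 32 + 1323 = 1355
Delta = -16 * (1355) = -21680
Delta mod 11 = 1

Delta = 1 (mod 11)


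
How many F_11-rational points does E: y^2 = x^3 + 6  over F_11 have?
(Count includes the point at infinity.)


For each x in F_11, count y with y^2 = x^3 + 0 x + 6 mod 11:
  x = 2: RHS = 3, y in [5, 6]  -> 2 point(s)
  x = 3: RHS = 0, y in [0]  -> 1 point(s)
  x = 4: RHS = 4, y in [2, 9]  -> 2 point(s)
  x = 8: RHS = 1, y in [1, 10]  -> 2 point(s)
  x = 9: RHS = 9, y in [3, 8]  -> 2 point(s)
  x = 10: RHS = 5, y in [4, 7]  -> 2 point(s)
Affine points: 11. Add the point at infinity: total = 12.

#E(F_11) = 12


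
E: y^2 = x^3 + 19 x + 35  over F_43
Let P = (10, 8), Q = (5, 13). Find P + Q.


P != Q, so use the chord formula.
s = (y2 - y1) / (x2 - x1) = (5) / (38) mod 43 = 42
x3 = s^2 - x1 - x2 mod 43 = 42^2 - 10 - 5 = 29
y3 = s (x1 - x3) - y1 mod 43 = 42 * (10 - 29) - 8 = 11

P + Q = (29, 11)


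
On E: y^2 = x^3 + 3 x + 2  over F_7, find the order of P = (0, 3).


Compute successive multiples of P until we hit O:
  1P = (0, 3)
  2P = (2, 3)
  3P = (5, 4)
  4P = (4, 6)
  5P = (4, 1)
  6P = (5, 3)
  7P = (2, 4)
  8P = (0, 4)
  ... (continuing to 9P)
  9P = O

ord(P) = 9


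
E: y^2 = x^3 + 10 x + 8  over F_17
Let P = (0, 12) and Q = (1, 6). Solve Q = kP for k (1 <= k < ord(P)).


Enumerate multiples of P until we hit Q = (1, 6):
  1P = (0, 12)
  2P = (1, 6)
Match found at i = 2.

k = 2


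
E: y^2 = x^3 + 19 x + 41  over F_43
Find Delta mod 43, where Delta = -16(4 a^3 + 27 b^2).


4 a^3 + 27 b^2 = 4*19^3 + 27*41^2 = 27436 + 45387 = 72823
Delta = -16 * (72823) = -1165168
Delta mod 43 = 3

Delta = 3 (mod 43)


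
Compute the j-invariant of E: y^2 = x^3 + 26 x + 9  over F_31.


Delta = -16(4 a^3 + 27 b^2) mod 31 = 9
-1728 * (4 a)^3 = -1728 * (4*26)^3 mod 31 = 15
j = 15 * 9^(-1) mod 31 = 12

j = 12 (mod 31)


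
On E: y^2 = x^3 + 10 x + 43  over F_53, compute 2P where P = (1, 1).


Doubling: s = (3 x1^2 + a) / (2 y1)
s = (3*1^2 + 10) / (2*1) mod 53 = 33
x3 = s^2 - 2 x1 mod 53 = 33^2 - 2*1 = 27
y3 = s (x1 - x3) - y1 mod 53 = 33 * (1 - 27) - 1 = 42

2P = (27, 42)


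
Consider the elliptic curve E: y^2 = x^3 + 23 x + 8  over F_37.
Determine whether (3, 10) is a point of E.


Check whether y^2 = x^3 + 23 x + 8 (mod 37) for (x, y) = (3, 10).
LHS: y^2 = 10^2 mod 37 = 26
RHS: x^3 + 23 x + 8 = 3^3 + 23*3 + 8 mod 37 = 30
LHS != RHS

No, not on the curve


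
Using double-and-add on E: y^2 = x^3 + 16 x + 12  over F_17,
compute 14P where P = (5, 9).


k = 14 = 1110_2 (binary, LSB first: 0111)
Double-and-add from P = (5, 9):
  bit 0 = 0: acc unchanged = O
  bit 1 = 1: acc = O + (9, 1) = (9, 1)
  bit 2 = 1: acc = (9, 1) + (3, 11) = (4, 2)
  bit 3 = 1: acc = (4, 2) + (2, 1) = (7, 5)

14P = (7, 5)


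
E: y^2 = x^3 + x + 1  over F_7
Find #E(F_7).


For each x in F_7, count y with y^2 = x^3 + 1 x + 1 mod 7:
  x = 0: RHS = 1, y in [1, 6]  -> 2 point(s)
  x = 2: RHS = 4, y in [2, 5]  -> 2 point(s)
Affine points: 4. Add the point at infinity: total = 5.

#E(F_7) = 5


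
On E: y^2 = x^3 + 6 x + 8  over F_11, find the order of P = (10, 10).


Compute successive multiples of P until we hit O:
  1P = (10, 10)
  2P = (3, 8)
  3P = (1, 2)
  4P = (5, 3)
  5P = (5, 8)
  6P = (1, 9)
  7P = (3, 3)
  8P = (10, 1)
  ... (continuing to 9P)
  9P = O

ord(P) = 9


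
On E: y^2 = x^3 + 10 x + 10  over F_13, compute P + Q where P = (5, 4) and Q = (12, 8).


P != Q, so use the chord formula.
s = (y2 - y1) / (x2 - x1) = (4) / (7) mod 13 = 8
x3 = s^2 - x1 - x2 mod 13 = 8^2 - 5 - 12 = 8
y3 = s (x1 - x3) - y1 mod 13 = 8 * (5 - 8) - 4 = 11

P + Q = (8, 11)


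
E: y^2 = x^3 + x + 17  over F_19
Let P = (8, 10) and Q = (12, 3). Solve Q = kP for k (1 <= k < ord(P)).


Enumerate multiples of P until we hit Q = (12, 3):
  1P = (8, 10)
  2P = (12, 16)
  3P = (6, 12)
  4P = (6, 7)
  5P = (12, 3)
Match found at i = 5.

k = 5


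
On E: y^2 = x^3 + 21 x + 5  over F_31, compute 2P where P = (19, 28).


Doubling: s = (3 x1^2 + a) / (2 y1)
s = (3*19^2 + 21) / (2*28) mod 31 = 2
x3 = s^2 - 2 x1 mod 31 = 2^2 - 2*19 = 28
y3 = s (x1 - x3) - y1 mod 31 = 2 * (19 - 28) - 28 = 16

2P = (28, 16)


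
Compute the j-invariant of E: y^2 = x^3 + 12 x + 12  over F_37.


Delta = -16(4 a^3 + 27 b^2) mod 37 = 27
-1728 * (4 a)^3 = -1728 * (4*12)^3 mod 37 = 26
j = 26 * 27^(-1) mod 37 = 27

j = 27 (mod 37)


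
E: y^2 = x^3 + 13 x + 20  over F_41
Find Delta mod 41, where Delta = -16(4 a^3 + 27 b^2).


4 a^3 + 27 b^2 = 4*13^3 + 27*20^2 = 8788 + 10800 = 19588
Delta = -16 * (19588) = -313408
Delta mod 41 = 37

Delta = 37 (mod 41)


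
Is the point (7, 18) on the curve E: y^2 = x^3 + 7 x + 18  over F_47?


Check whether y^2 = x^3 + 7 x + 18 (mod 47) for (x, y) = (7, 18).
LHS: y^2 = 18^2 mod 47 = 42
RHS: x^3 + 7 x + 18 = 7^3 + 7*7 + 18 mod 47 = 34
LHS != RHS

No, not on the curve


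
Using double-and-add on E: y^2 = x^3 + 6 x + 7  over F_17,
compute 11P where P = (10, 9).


k = 11 = 1011_2 (binary, LSB first: 1101)
Double-and-add from P = (10, 9):
  bit 0 = 1: acc = O + (10, 9) = (10, 9)
  bit 1 = 1: acc = (10, 9) + (14, 8) = (9, 12)
  bit 2 = 0: acc unchanged = (9, 12)
  bit 3 = 1: acc = (9, 12) + (3, 1) = (6, 2)

11P = (6, 2)


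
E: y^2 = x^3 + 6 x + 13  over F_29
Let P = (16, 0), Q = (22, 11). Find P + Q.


P != Q, so use the chord formula.
s = (y2 - y1) / (x2 - x1) = (11) / (6) mod 29 = 26
x3 = s^2 - x1 - x2 mod 29 = 26^2 - 16 - 22 = 0
y3 = s (x1 - x3) - y1 mod 29 = 26 * (16 - 0) - 0 = 10

P + Q = (0, 10)


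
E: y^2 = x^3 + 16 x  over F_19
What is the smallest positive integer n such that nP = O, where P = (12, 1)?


Compute successive multiples of P until we hit O:
  1P = (12, 1)
  2P = (11, 14)
  3P = (13, 12)
  4P = (1, 6)
  5P = (15, 9)
  6P = (16, 1)
  7P = (10, 18)
  8P = (17, 13)
  ... (continuing to 20P)
  20P = O

ord(P) = 20


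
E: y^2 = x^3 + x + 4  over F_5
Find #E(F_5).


For each x in F_5, count y with y^2 = x^3 + 1 x + 4 mod 5:
  x = 0: RHS = 4, y in [2, 3]  -> 2 point(s)
  x = 1: RHS = 1, y in [1, 4]  -> 2 point(s)
  x = 2: RHS = 4, y in [2, 3]  -> 2 point(s)
  x = 3: RHS = 4, y in [2, 3]  -> 2 point(s)
Affine points: 8. Add the point at infinity: total = 9.

#E(F_5) = 9


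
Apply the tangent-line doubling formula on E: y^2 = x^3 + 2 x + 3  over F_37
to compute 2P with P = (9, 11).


Doubling: s = (3 x1^2 + a) / (2 y1)
s = (3*9^2 + 2) / (2*11) mod 37 = 33
x3 = s^2 - 2 x1 mod 37 = 33^2 - 2*9 = 35
y3 = s (x1 - x3) - y1 mod 37 = 33 * (9 - 35) - 11 = 19

2P = (35, 19)


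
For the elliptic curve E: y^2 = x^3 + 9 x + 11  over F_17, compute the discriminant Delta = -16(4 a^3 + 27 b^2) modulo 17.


4 a^3 + 27 b^2 = 4*9^3 + 27*11^2 = 2916 + 3267 = 6183
Delta = -16 * (6183) = -98928
Delta mod 17 = 12

Delta = 12 (mod 17)


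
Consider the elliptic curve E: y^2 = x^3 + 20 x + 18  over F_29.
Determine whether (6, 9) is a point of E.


Check whether y^2 = x^3 + 20 x + 18 (mod 29) for (x, y) = (6, 9).
LHS: y^2 = 9^2 mod 29 = 23
RHS: x^3 + 20 x + 18 = 6^3 + 20*6 + 18 mod 29 = 6
LHS != RHS

No, not on the curve


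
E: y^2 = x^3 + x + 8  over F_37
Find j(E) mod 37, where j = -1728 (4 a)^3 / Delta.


Delta = -16(4 a^3 + 27 b^2) mod 37 = 1
-1728 * (4 a)^3 = -1728 * (4*1)^3 mod 37 = 1
j = 1 * 1^(-1) mod 37 = 1

j = 1 (mod 37)


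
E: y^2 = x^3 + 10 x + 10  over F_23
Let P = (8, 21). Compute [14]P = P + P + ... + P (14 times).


k = 14 = 1110_2 (binary, LSB first: 0111)
Double-and-add from P = (8, 21):
  bit 0 = 0: acc unchanged = O
  bit 1 = 1: acc = O + (10, 11) = (10, 11)
  bit 2 = 1: acc = (10, 11) + (9, 1) = (12, 15)
  bit 3 = 1: acc = (12, 15) + (5, 22) = (7, 3)

14P = (7, 3)


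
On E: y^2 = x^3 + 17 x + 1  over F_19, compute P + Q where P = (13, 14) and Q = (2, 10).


P != Q, so use the chord formula.
s = (y2 - y1) / (x2 - x1) = (15) / (8) mod 19 = 9
x3 = s^2 - x1 - x2 mod 19 = 9^2 - 13 - 2 = 9
y3 = s (x1 - x3) - y1 mod 19 = 9 * (13 - 9) - 14 = 3

P + Q = (9, 3)


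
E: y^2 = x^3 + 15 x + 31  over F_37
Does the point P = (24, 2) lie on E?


Check whether y^2 = x^3 + 15 x + 31 (mod 37) for (x, y) = (24, 2).
LHS: y^2 = 2^2 mod 37 = 4
RHS: x^3 + 15 x + 31 = 24^3 + 15*24 + 31 mod 37 = 7
LHS != RHS

No, not on the curve


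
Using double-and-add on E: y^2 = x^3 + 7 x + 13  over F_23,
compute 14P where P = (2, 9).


k = 14 = 1110_2 (binary, LSB first: 0111)
Double-and-add from P = (2, 9):
  bit 0 = 0: acc unchanged = O
  bit 1 = 1: acc = O + (4, 17) = (4, 17)
  bit 2 = 1: acc = (4, 17) + (17, 10) = (11, 8)
  bit 3 = 1: acc = (11, 8) + (12, 13) = (2, 14)

14P = (2, 14)


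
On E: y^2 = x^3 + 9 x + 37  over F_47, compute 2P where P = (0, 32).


Doubling: s = (3 x1^2 + a) / (2 y1)
s = (3*0^2 + 9) / (2*32) mod 47 = 42
x3 = s^2 - 2 x1 mod 47 = 42^2 - 2*0 = 25
y3 = s (x1 - x3) - y1 mod 47 = 42 * (0 - 25) - 32 = 46

2P = (25, 46)


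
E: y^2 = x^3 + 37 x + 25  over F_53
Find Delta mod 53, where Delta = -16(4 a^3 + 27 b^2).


4 a^3 + 27 b^2 = 4*37^3 + 27*25^2 = 202612 + 16875 = 219487
Delta = -16 * (219487) = -3511792
Delta mod 53 = 41

Delta = 41 (mod 53)


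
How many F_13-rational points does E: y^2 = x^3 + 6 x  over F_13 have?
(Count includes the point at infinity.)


For each x in F_13, count y with y^2 = x^3 + 6 x + 0 mod 13:
  x = 0: RHS = 0, y in [0]  -> 1 point(s)
  x = 4: RHS = 10, y in [6, 7]  -> 2 point(s)
  x = 5: RHS = 12, y in [5, 8]  -> 2 point(s)
  x = 8: RHS = 1, y in [1, 12]  -> 2 point(s)
  x = 9: RHS = 3, y in [4, 9]  -> 2 point(s)
Affine points: 9. Add the point at infinity: total = 10.

#E(F_13) = 10


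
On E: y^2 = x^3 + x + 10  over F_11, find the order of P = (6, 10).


Compute successive multiples of P until we hit O:
  1P = (6, 10)
  2P = (2, 3)
  3P = (4, 10)
  4P = (1, 1)
  5P = (9, 0)
  6P = (1, 10)
  7P = (4, 1)
  8P = (2, 8)
  ... (continuing to 10P)
  10P = O

ord(P) = 10


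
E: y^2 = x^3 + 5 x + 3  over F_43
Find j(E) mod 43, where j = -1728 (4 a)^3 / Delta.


Delta = -16(4 a^3 + 27 b^2) mod 43 = 23
-1728 * (4 a)^3 = -1728 * (4*5)^3 mod 43 = 27
j = 27 * 23^(-1) mod 43 = 18

j = 18 (mod 43)


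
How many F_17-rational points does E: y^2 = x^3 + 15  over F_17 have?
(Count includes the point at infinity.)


For each x in F_17, count y with y^2 = x^3 + 0 x + 15 mod 17:
  x = 0: RHS = 15, y in [7, 10]  -> 2 point(s)
  x = 1: RHS = 16, y in [4, 13]  -> 2 point(s)
  x = 3: RHS = 8, y in [5, 12]  -> 2 point(s)
  x = 5: RHS = 4, y in [2, 15]  -> 2 point(s)
  x = 7: RHS = 1, y in [1, 16]  -> 2 point(s)
  x = 8: RHS = 0, y in [0]  -> 1 point(s)
  x = 9: RHS = 13, y in [8, 9]  -> 2 point(s)
  x = 12: RHS = 9, y in [3, 14]  -> 2 point(s)
  x = 13: RHS = 2, y in [6, 11]  -> 2 point(s)
Affine points: 17. Add the point at infinity: total = 18.

#E(F_17) = 18


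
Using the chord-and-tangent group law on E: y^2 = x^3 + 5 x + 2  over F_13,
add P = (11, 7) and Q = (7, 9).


P != Q, so use the chord formula.
s = (y2 - y1) / (x2 - x1) = (2) / (9) mod 13 = 6
x3 = s^2 - x1 - x2 mod 13 = 6^2 - 11 - 7 = 5
y3 = s (x1 - x3) - y1 mod 13 = 6 * (11 - 5) - 7 = 3

P + Q = (5, 3)


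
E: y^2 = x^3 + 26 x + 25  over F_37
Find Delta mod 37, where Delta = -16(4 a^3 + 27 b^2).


4 a^3 + 27 b^2 = 4*26^3 + 27*25^2 = 70304 + 16875 = 87179
Delta = -16 * (87179) = -1394864
Delta mod 37 = 36

Delta = 36 (mod 37)


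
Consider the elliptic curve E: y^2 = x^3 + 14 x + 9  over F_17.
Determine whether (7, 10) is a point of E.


Check whether y^2 = x^3 + 14 x + 9 (mod 17) for (x, y) = (7, 10).
LHS: y^2 = 10^2 mod 17 = 15
RHS: x^3 + 14 x + 9 = 7^3 + 14*7 + 9 mod 17 = 8
LHS != RHS

No, not on the curve


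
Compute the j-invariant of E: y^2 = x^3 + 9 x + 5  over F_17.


Delta = -16(4 a^3 + 27 b^2) mod 17 = 4
-1728 * (4 a)^3 = -1728 * (4*9)^3 mod 17 = 14
j = 14 * 4^(-1) mod 17 = 12

j = 12 (mod 17)


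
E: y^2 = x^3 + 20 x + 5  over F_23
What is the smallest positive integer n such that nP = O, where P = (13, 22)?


Compute successive multiples of P until we hit O:
  1P = (13, 22)
  2P = (21, 16)
  3P = (14, 19)
  4P = (5, 0)
  5P = (14, 4)
  6P = (21, 7)
  7P = (13, 1)
  8P = O

ord(P) = 8


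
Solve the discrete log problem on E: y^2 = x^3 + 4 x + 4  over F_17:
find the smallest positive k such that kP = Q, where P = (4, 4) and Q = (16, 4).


Enumerate multiples of P until we hit Q = (16, 4):
  1P = (4, 4)
  2P = (13, 14)
  3P = (9, 15)
  4P = (0, 15)
  5P = (11, 11)
  6P = (3, 14)
  7P = (8, 2)
  8P = (1, 3)
  9P = (14, 4)
  10P = (16, 13)
  11P = (5, 8)
  12P = (7, 1)
  13P = (7, 16)
  14P = (5, 9)
  15P = (16, 4)
Match found at i = 15.

k = 15


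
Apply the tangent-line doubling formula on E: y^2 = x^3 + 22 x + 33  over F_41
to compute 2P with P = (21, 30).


Doubling: s = (3 x1^2 + a) / (2 y1)
s = (3*21^2 + 22) / (2*30) mod 41 = 19
x3 = s^2 - 2 x1 mod 41 = 19^2 - 2*21 = 32
y3 = s (x1 - x3) - y1 mod 41 = 19 * (21 - 32) - 30 = 7

2P = (32, 7)


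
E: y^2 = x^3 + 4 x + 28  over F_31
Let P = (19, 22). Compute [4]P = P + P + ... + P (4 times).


k = 4 = 100_2 (binary, LSB first: 001)
Double-and-add from P = (19, 22):
  bit 0 = 0: acc unchanged = O
  bit 1 = 0: acc unchanged = O
  bit 2 = 1: acc = O + (3, 25) = (3, 25)

4P = (3, 25)


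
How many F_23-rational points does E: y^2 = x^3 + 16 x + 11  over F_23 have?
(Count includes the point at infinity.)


For each x in F_23, count y with y^2 = x^3 + 16 x + 11 mod 23:
  x = 4: RHS = 1, y in [1, 22]  -> 2 point(s)
  x = 5: RHS = 9, y in [3, 20]  -> 2 point(s)
  x = 6: RHS = 1, y in [1, 22]  -> 2 point(s)
  x = 7: RHS = 6, y in [11, 12]  -> 2 point(s)
  x = 11: RHS = 0, y in [0]  -> 1 point(s)
  x = 13: RHS = 1, y in [1, 22]  -> 2 point(s)
  x = 14: RHS = 12, y in [9, 14]  -> 2 point(s)
  x = 16: RHS = 16, y in [4, 19]  -> 2 point(s)
  x = 18: RHS = 13, y in [6, 17]  -> 2 point(s)
Affine points: 17. Add the point at infinity: total = 18.

#E(F_23) = 18
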